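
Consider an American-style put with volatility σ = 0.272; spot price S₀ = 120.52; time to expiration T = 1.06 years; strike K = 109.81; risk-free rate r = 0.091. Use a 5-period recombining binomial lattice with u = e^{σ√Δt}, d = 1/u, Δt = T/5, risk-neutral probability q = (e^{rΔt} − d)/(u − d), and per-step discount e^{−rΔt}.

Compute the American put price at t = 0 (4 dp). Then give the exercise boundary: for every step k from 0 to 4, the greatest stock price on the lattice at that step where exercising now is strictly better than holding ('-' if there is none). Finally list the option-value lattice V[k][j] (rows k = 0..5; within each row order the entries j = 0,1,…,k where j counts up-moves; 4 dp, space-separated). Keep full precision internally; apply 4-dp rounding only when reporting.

price = 5.1772
boundary = - - - 82.7729 93.8164
tree:
5.1772
9.3428 1.9023
16.2908 3.9056 0.3064
27.0371 7.9468 0.6886 0.0000
36.7805 15.9936 1.5473 0.0000 0.0000
45.3771 27.0371 3.4768 0.0000 0.0000 0.0000

params: Δt=0.21200 u=1.13342 d=0.88229 q=0.54630 e^(-rΔt)=0.98089
t_5 payoffs: 45.3771 27.0371 3.4768 0.0000 0.0000 0.0000
t_4: node(4,0) S=73.0295 payoff=36.7805 vs cont=34.6824 → 36.7805 [stop]  node(4,1) S=93.8164 payoff=15.9936 vs cont=13.8955 → 15.9936 [stop]  node(4,2) S=120.5200 payoff=0.0000 vs cont=1.5473 → 1.5473 [wait]  node(4,3) S=154.8245 payoff=0.0000 vs cont=0.0000 → 0.0000 [wait]  node(4,4) S=198.8933 payoff=0.0000 vs cont=0.0000 → 0.0000 [wait]  ⇒ S*(4)=93.8164
t_3: node(3,0) S=82.7729 payoff=27.0371 vs cont=24.9389 → 27.0371 [stop]  node(3,1) S=106.3332 payoff=3.4768 vs cont=7.9468 → 7.9468 [wait]  node(3,2) S=136.5996 payoff=0.0000 vs cont=0.6886 → 0.6886 [wait]  node(3,3) S=175.4809 payoff=0.0000 vs cont=0.0000 → 0.0000 [wait]  ⇒ S*(3)=82.7729
t_2: node(2,0) S=93.8164 payoff=15.9936 vs cont=16.2908 → 16.2908 [wait]  node(2,1) S=120.5200 payoff=0.0000 vs cont=3.9056 → 3.9056 [wait]  node(2,2) S=154.8245 payoff=0.0000 vs cont=0.3064 → 0.3064 [wait]  ⇒ S*(2)=-
t_1: node(1,0) S=106.3332 payoff=3.4768 vs cont=9.3428 → 9.3428 [wait]  node(1,1) S=136.5996 payoff=0.0000 vs cont=1.9023 → 1.9023 [wait]  ⇒ S*(1)=-
t_0: node(0,0) S=120.5200 payoff=0.0000 vs cont=5.1772 → 5.1772 [wait]  ⇒ S*(0)=-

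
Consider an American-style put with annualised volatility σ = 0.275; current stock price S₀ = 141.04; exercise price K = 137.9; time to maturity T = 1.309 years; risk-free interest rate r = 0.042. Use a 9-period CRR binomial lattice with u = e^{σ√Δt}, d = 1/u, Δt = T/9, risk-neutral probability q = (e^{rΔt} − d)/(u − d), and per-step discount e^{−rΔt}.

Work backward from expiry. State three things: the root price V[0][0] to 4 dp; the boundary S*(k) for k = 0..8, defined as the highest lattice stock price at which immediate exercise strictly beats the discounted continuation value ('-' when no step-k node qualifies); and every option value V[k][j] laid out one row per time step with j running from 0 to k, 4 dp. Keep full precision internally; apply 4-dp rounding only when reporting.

price = 13.3184
boundary = - - - - 92.7154 102.9673 92.7154 102.9673 114.3529
tree:
13.3184
18.9433 7.9221
26.1755 12.0271 3.9619
35.0132 17.7609 6.5075 1.4946
45.1846 25.3881 10.4398 2.7009 0.3208
54.4158 34.9327 16.2653 4.8101 0.6493 0.0000
62.7279 45.1846 24.4181 8.4068 1.3144 0.0000 0.0000
70.2124 54.4158 34.9327 14.3250 2.6607 0.0000 0.0000 0.0000
76.9517 62.7279 45.1846 23.5471 5.3860 0.0000 0.0000 0.0000 0.0000
83.0200 70.2124 54.4158 34.9327 10.9026 0.0000 0.0000 0.0000 0.0000 0.0000

Δt=0.14544, u=1.11057, d=0.90044, q=0.50296, disc=e^(-rΔt)=0.99391
k=9 terminal: V=max(K-S,0) → 83.0200 70.2124 54.4158 34.9327 10.9026 0.0000 0.0000 0.0000 0.0000 0.0000
k=8: j=0 S=60.9483 intr=76.9517 cont=76.1119 V=76.9517[EX]; j=1 S=75.1721 intr=62.7279 cont=61.8881 V=62.7279[EX]; j=2 S=92.7154 intr=45.1846 cont=44.3448 V=45.1846[EX]; j=3 S=114.3529 intr=23.5471 cont=22.7073 V=23.5471[EX]; j=4 S=141.0400 intr=0.0000 cont=5.3860 V=5.3860[hold]; j=5 S=173.9552 intr=0.0000 cont=0.0000 V=0.0000[hold]; j=6 S=214.5521 intr=0.0000 cont=0.0000 V=0.0000[hold]; j=7 S=264.6232 intr=0.0000 cont=0.0000 V=0.0000[hold]; j=8 S=326.3797 intr=0.0000 cont=0.0000 V=0.0000[hold]  S*(8)=114.3529
k=7: j=0 S=67.6876 intr=70.2124 cont=69.3726 V=70.2124[EX]; j=1 S=83.4842 intr=54.4158 cont=53.5760 V=54.4158[EX]; j=2 S=102.9673 intr=34.9327 cont=34.0928 V=34.9327[EX]; j=3 S=126.9974 intr=10.9026 cont=14.3250 V=14.3250[hold]; j=4 S=156.6354 intr=0.0000 cont=2.6607 V=2.6607[hold]; j=5 S=193.1902 intr=0.0000 cont=0.0000 V=0.0000[hold]; j=6 S=238.2760 intr=0.0000 cont=0.0000 V=0.0000[hold]; j=7 S=293.8837 intr=0.0000 cont=0.0000 V=0.0000[hold]  S*(7)=102.9673
k=6: j=0 S=75.1721 intr=62.7279 cont=61.8881 V=62.7279[EX]; j=1 S=92.7154 intr=45.1846 cont=44.3448 V=45.1846[EX]; j=2 S=114.3529 intr=23.5471 cont=24.4181 V=24.4181[hold]; j=3 S=141.0400 intr=0.0000 cont=8.4068 V=8.4068[hold]; j=4 S=173.9552 intr=0.0000 cont=1.3144 V=1.3144[hold]; j=5 S=214.5521 intr=0.0000 cont=0.0000 V=0.0000[hold]; j=6 S=264.6232 intr=0.0000 cont=0.0000 V=0.0000[hold]  S*(6)=92.7154
k=5: j=0 S=83.4842 intr=54.4158 cont=53.5760 V=54.4158[EX]; j=1 S=102.9673 intr=34.9327 cont=34.5283 V=34.9327[EX]; j=2 S=126.9974 intr=10.9026 cont=16.2653 V=16.2653[hold]; j=3 S=156.6354 intr=0.0000 cont=4.8101 V=4.8101[hold]; j=4 S=193.1902 intr=0.0000 cont=0.6493 V=0.6493[hold]; j=5 S=238.2760 intr=0.0000 cont=0.0000 V=0.0000[hold]  S*(5)=102.9673
k=4: j=0 S=92.7154 intr=45.1846 cont=44.3448 V=45.1846[EX]; j=1 S=114.3529 intr=23.5471 cont=25.3881 V=25.3881[hold]; j=2 S=141.0400 intr=0.0000 cont=10.4398 V=10.4398[hold]; j=3 S=173.9552 intr=0.0000 cont=2.7009 V=2.7009[hold]; j=4 S=214.5521 intr=0.0000 cont=0.3208 V=0.3208[hold]  S*(4)=92.7154
k=3: j=0 S=102.9673 intr=34.9327 cont=35.0132 V=35.0132[hold]; j=1 S=126.9974 intr=10.9026 cont=17.7609 V=17.7609[hold]; j=2 S=156.6354 intr=0.0000 cont=6.5075 V=6.5075[hold]; j=3 S=193.1902 intr=0.0000 cont=1.4946 V=1.4946[hold]  S*(3)=-
k=2: j=0 S=114.3529 intr=23.5471 cont=26.1755 V=26.1755[hold]; j=1 S=141.0400 intr=0.0000 cont=12.0271 V=12.0271[hold]; j=2 S=173.9552 intr=0.0000 cont=3.9619 V=3.9619[hold]  S*(2)=-
k=1: j=0 S=126.9974 intr=10.9026 cont=18.9433 V=18.9433[hold]; j=1 S=156.6354 intr=0.0000 cont=7.9221 V=7.9221[hold]  S*(1)=-
k=0: j=0 S=141.0400 intr=0.0000 cont=13.3184 V=13.3184[hold]  S*(0)=-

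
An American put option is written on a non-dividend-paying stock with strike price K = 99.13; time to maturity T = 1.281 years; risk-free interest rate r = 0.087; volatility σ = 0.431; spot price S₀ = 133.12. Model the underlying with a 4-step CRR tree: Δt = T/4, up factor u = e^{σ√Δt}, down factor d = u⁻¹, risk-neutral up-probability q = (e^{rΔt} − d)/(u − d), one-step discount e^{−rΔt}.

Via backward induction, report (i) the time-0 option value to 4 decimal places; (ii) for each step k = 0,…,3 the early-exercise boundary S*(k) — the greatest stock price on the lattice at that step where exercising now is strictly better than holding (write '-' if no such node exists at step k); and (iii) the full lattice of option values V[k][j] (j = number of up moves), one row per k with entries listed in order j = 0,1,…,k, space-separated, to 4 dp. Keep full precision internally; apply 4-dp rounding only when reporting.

price = 7.0724
boundary = - - - 64.0417
tree:
7.0724
12.4347 2.0406
21.2893 4.1688 0.0000
35.0883 8.5165 0.0000 0.0000
48.9494 17.3985 0.0000 0.0000 0.0000

Δt=0.32025, u=1.27622, d=0.78356, q=0.49667, disc=e^(-rΔt)=0.97252
k=4 terminal: V=max(K-S,0) → 48.9494 17.3985 0.0000 0.0000 0.0000
k=3: j=0 S=64.0417 intr=35.0883 cont=32.3645 V=35.0883[EX]; j=1 S=104.3077 intr=0.0000 cont=8.5165 V=8.5165[hold]; j=2 S=169.8909 intr=0.0000 cont=0.0000 V=0.0000[hold]; j=3 S=276.7094 intr=0.0000 cont=0.0000 V=0.0000[hold]  S*(3)=64.0417
k=2: j=0 S=81.7315 intr=17.3985 cont=21.2893 V=21.2893[hold]; j=1 S=133.1200 intr=0.0000 cont=4.1688 V=4.1688[hold]; j=2 S=216.8189 intr=0.0000 cont=0.0000 V=0.0000[hold]  S*(2)=-
k=1: j=0 S=104.3077 intr=0.0000 cont=12.4347 V=12.4347[hold]; j=1 S=169.8909 intr=0.0000 cont=2.0406 V=2.0406[hold]  S*(1)=-
k=0: j=0 S=133.1200 intr=0.0000 cont=7.0724 V=7.0724[hold]  S*(0)=-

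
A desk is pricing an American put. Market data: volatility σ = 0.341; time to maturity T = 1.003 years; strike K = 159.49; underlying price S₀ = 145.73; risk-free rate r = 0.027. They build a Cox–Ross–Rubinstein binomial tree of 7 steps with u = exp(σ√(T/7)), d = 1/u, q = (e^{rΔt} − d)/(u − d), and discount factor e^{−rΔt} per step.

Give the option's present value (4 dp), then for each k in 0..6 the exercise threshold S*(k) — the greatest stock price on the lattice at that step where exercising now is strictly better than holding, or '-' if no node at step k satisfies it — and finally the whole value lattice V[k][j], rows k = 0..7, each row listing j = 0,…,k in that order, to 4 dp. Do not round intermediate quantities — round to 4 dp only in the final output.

price = 26.0688
boundary = - - - 98.9405 112.5725 98.9405 112.5725
tree:
26.0688
35.8518 15.7960
47.5585 23.5962 7.5650
60.5495 34.0208 12.6161 2.2137
72.5308 46.9175 20.4754 4.2963 0.0000
83.0611 60.5495 31.9565 8.3382 0.0000 0.0000
92.3163 72.5308 46.9175 16.1827 0.0000 0.0000 0.0000
100.4508 83.0611 60.5495 31.4073 0.0000 0.0000 0.0000 0.0000

Δt=0.14329  u=1.13778  d=0.87890  q=0.48275  discount=0.99614
step 7 (expiry): payoffs max(K−S,0) = 100.4508 83.0611 60.5495 31.4073 0.0000 0.0000 0.0000 0.0000
step 6: (k=6,j=0): S=67.1737, (K−S)⁺=92.3163, hold=91.7005 ⇒ V=92.3163 exercise | (k=6,j=1): S=86.9592, (K−S)⁺=72.5308, hold=71.9149 ⇒ V=72.5308 exercise | (k=6,j=2): S=112.5725, (K−S)⁺=46.9175, hold=46.3017 ⇒ V=46.9175 exercise | (k=6,j=3): S=145.7300, (K−S)⁺=13.7600, hold=16.1827 ⇒ V=16.1827 continue | (k=6,j=4): S=188.6538, (K−S)⁺=0.0000, hold=0.0000 ⇒ V=0.0000 continue | (k=6,j=5): S=244.2206, (K−S)⁺=0.0000, hold=0.0000 ⇒ V=0.0000 continue | (k=6,j=6): S=316.1542, (K−S)⁺=0.0000, hold=0.0000 ⇒ V=0.0000 continue  boundary S*=112.5725
step 5: (k=5,j=0): S=76.4289, (K−S)⁺=83.0611, hold=82.4453 ⇒ V=83.0611 exercise | (k=5,j=1): S=98.9405, (K−S)⁺=60.5495, hold=59.9337 ⇒ V=60.5495 exercise | (k=5,j=2): S=128.0827, (K−S)⁺=31.4073, hold=31.9565 ⇒ V=31.9565 continue | (k=5,j=3): S=165.8087, (K−S)⁺=0.0000, hold=8.3382 ⇒ V=8.3382 continue | (k=5,j=4): S=214.6466, (K−S)⁺=0.0000, hold=0.0000 ⇒ V=0.0000 continue | (k=5,j=5): S=277.8693, (K−S)⁺=0.0000, hold=0.0000 ⇒ V=0.0000 continue  boundary S*=98.9405
step 4: (k=4,j=0): S=86.9592, (K−S)⁺=72.5308, hold=71.9149 ⇒ V=72.5308 exercise | (k=4,j=1): S=112.5725, (K−S)⁺=46.9175, hold=46.5658 ⇒ V=46.9175 exercise | (k=4,j=2): S=145.7300, (K−S)⁺=13.7600, hold=20.4754 ⇒ V=20.4754 continue | (k=4,j=3): S=188.6538, (K−S)⁺=0.0000, hold=4.2963 ⇒ V=4.2963 continue | (k=4,j=4): S=244.2206, (K−S)⁺=0.0000, hold=0.0000 ⇒ V=0.0000 continue  boundary S*=112.5725
step 3: (k=3,j=0): S=98.9405, (K−S)⁺=60.5495, hold=59.9337 ⇒ V=60.5495 exercise | (k=3,j=1): S=128.0827, (K−S)⁺=31.4073, hold=34.0208 ⇒ V=34.0208 continue | (k=3,j=2): S=165.8087, (K−S)⁺=0.0000, hold=12.6161 ⇒ V=12.6161 continue | (k=3,j=3): S=214.6466, (K−S)⁺=0.0000, hold=2.2137 ⇒ V=2.2137 continue  boundary S*=98.9405
step 2: (k=2,j=0): S=112.5725, (K−S)⁺=46.9175, hold=47.5585 ⇒ V=47.5585 continue | (k=2,j=1): S=145.7300, (K−S)⁺=13.7600, hold=23.5962 ⇒ V=23.5962 continue | (k=2,j=2): S=188.6538, (K−S)⁺=0.0000, hold=7.5650 ⇒ V=7.5650 continue  boundary S*=-
step 1: (k=1,j=0): S=128.0827, (K−S)⁺=31.4073, hold=35.8518 ⇒ V=35.8518 continue | (k=1,j=1): S=165.8087, (K−S)⁺=0.0000, hold=15.7960 ⇒ V=15.7960 continue  boundary S*=-
step 0: (k=0,j=0): S=145.7300, (K−S)⁺=13.7600, hold=26.0688 ⇒ V=26.0688 continue  boundary S*=-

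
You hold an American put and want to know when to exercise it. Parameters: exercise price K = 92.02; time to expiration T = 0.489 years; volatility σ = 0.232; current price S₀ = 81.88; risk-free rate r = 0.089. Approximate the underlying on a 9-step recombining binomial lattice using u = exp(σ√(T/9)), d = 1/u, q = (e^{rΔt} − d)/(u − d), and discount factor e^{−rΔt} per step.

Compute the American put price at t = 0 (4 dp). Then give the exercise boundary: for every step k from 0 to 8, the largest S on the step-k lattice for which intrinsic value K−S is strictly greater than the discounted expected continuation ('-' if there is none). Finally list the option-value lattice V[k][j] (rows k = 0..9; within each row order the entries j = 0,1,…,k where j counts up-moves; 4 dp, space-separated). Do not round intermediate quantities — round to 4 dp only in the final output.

Δt=0.05433, u=1.05557, d=0.94736, q=0.53128, disc=e^(-rΔt)=0.99518
k=9 terminal: V=max(K-S,0) → 41.6925 35.9440 29.5389 22.4022 14.4503 5.5902 0.0000 0.0000 0.0000 0.0000
k=8: j=0 S=53.1241 intr=38.8959 cont=38.4520 V=38.8959[EX]; j=1 S=59.1920 intr=32.8280 cont=32.3841 V=32.8280[EX]; j=2 S=65.9530 intr=26.0670 cont=25.6231 V=26.0670[EX]; j=3 S=73.4863 intr=18.5337 cont=18.0898 V=18.5337[EX]; j=4 S=81.8800 intr=10.1400 cont=9.6961 V=10.1400[EX]; j=5 S=91.2325 intr=0.7875 cont=2.6076 V=2.6076[hold]; j=6 S=101.6532 intr=0.0000 cont=0.0000 V=0.0000[hold]; j=7 S=113.2642 intr=0.0000 cont=0.0000 V=0.0000[hold]; j=8 S=126.2014 intr=0.0000 cont=0.0000 V=0.0000[hold]  S*(8)=81.8800
k=7: j=0 S=56.0760 intr=35.9440 cont=35.5001 V=35.9440[EX]; j=1 S=62.4811 intr=29.5389 cont=29.0950 V=29.5389[EX]; j=2 S=69.6178 intr=22.4022 cont=21.9583 V=22.4022[EX]; j=3 S=77.5697 intr=14.4503 cont=14.0064 V=14.4503[EX]; j=4 S=86.4298 intr=5.5902 cont=6.1086 V=6.1086[hold]; j=5 S=96.3020 intr=0.0000 cont=1.2163 V=1.2163[hold]; j=6 S=107.3018 intr=0.0000 cont=0.0000 V=0.0000[hold]; j=7 S=119.5580 intr=0.0000 cont=0.0000 V=0.0000[hold]  S*(7)=77.5697
k=6: j=0 S=59.1920 intr=32.8280 cont=32.3841 V=32.8280[EX]; j=1 S=65.9530 intr=26.0670 cont=25.6231 V=26.0670[EX]; j=2 S=73.4863 intr=18.5337 cont=18.0898 V=18.5337[EX]; j=3 S=81.8800 intr=10.1400 cont=9.9702 V=10.1400[EX]; j=4 S=91.2325 intr=0.7875 cont=3.4925 V=3.4925[hold]; j=5 S=101.6532 intr=0.0000 cont=0.5674 V=0.5674[hold]; j=6 S=113.2642 intr=0.0000 cont=0.0000 V=0.0000[hold]  S*(6)=81.8800
k=5: j=0 S=62.4811 intr=29.5389 cont=29.0950 V=29.5389[EX]; j=1 S=69.6178 intr=22.4022 cont=21.9583 V=22.4022[EX]; j=2 S=77.5697 intr=14.4503 cont=14.0064 V=14.4503[EX]; j=3 S=86.4298 intr=5.5902 cont=6.5764 V=6.5764[hold]; j=4 S=96.3020 intr=0.0000 cont=1.9291 V=1.9291[hold]; j=5 S=107.3018 intr=0.0000 cont=0.2647 V=0.2647[hold]  S*(5)=77.5697
k=4: j=0 S=65.9530 intr=26.0670 cont=25.6231 V=26.0670[EX]; j=1 S=73.4863 intr=18.5337 cont=18.0898 V=18.5337[EX]; j=2 S=81.8800 intr=10.1400 cont=10.2175 V=10.2175[hold]; j=3 S=91.2325 intr=0.7875 cont=4.0876 V=4.0876[hold]; j=4 S=101.6532 intr=0.0000 cont=1.0398 V=1.0398[hold]  S*(4)=73.4863
k=3: j=0 S=69.6178 intr=22.4022 cont=21.9583 V=22.4022[EX]; j=1 S=77.5697 intr=14.4503 cont=14.0474 V=14.4503[EX]; j=2 S=86.4298 intr=5.5902 cont=6.9272 V=6.9272[hold]; j=3 S=96.3020 intr=0.0000 cont=2.4564 V=2.4564[hold]  S*(3)=77.5697
k=2: j=0 S=73.4863 intr=18.5337 cont=18.0898 V=18.5337[EX]; j=1 S=81.8800 intr=10.1400 cont=10.4030 V=10.4030[hold]; j=2 S=91.2325 intr=0.7875 cont=4.5300 V=4.5300[hold]  S*(2)=73.4863
k=1: j=0 S=77.5697 intr=14.4503 cont=14.1455 V=14.4503[EX]; j=1 S=86.4298 intr=5.5902 cont=7.2477 V=7.2477[hold]  S*(1)=77.5697
k=0: j=0 S=81.8800 intr=10.1400 cont=10.5724 V=10.5724[hold]  S*(0)=-

price = 10.5724
boundary = - 77.5697 73.4863 77.5697 73.4863 77.5697 81.8800 77.5697 81.8800
tree:
10.5724
14.4503 7.2477
18.5337 10.4030 4.5300
22.4022 14.4503 6.9272 2.4564
26.0670 18.5337 10.2175 4.0876 1.0398
29.5389 22.4022 14.4503 6.5764 1.9291 0.2647
32.8280 26.0670 18.5337 10.1400 3.4925 0.5674 0.0000
35.9440 29.5389 22.4022 14.4503 6.1086 1.2163 0.0000 0.0000
38.8959 32.8280 26.0670 18.5337 10.1400 2.6076 0.0000 0.0000 0.0000
41.6925 35.9440 29.5389 22.4022 14.4503 5.5902 0.0000 0.0000 0.0000 0.0000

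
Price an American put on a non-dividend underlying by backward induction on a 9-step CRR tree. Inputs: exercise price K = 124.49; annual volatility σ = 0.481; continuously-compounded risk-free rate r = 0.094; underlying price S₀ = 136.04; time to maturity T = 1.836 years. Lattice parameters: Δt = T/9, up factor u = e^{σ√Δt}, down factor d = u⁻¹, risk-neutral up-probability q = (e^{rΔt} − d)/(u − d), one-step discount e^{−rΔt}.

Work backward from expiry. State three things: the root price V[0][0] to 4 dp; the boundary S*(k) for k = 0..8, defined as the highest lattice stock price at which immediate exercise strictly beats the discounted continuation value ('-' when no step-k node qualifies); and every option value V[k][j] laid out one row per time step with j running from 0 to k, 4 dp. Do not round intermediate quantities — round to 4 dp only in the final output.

price = 20.1432
boundary = - - - 70.8949 57.0511 70.8949 57.0511 70.8949 88.0979
tree:
20.1432
28.6895 12.0478
39.7921 18.2721 6.0482
53.5951 27.0040 9.9096 2.2699
67.4389 38.7185 15.8836 4.0860 0.4702
78.5793 53.5951 24.7710 7.2651 0.9400 0.0000
87.5444 67.4389 37.2970 12.7180 1.8791 0.0000 0.0000
94.7588 78.5793 53.5951 21.8145 3.7568 0.0000 0.0000 0.0000
100.5644 87.5444 67.4389 36.3921 7.5104 0.0000 0.0000 0.0000 0.0000
105.2364 94.7588 78.5793 53.5951 15.0147 0.0000 0.0000 0.0000 0.0000 0.0000

Δt=0.20400  u=1.24265  d=0.80473  q=0.49011  discount=0.98101
step 9 (expiry): payoffs max(K−S,0) = 105.2364 94.7588 78.5793 53.5951 15.0147 0.0000 0.0000 0.0000 0.0000 0.0000
step 8: (k=8,j=0): S=23.9256, (K−S)⁺=100.5644, hold=98.2000 ⇒ V=100.5644 exercise | (k=8,j=1): S=36.9456, (K−S)⁺=87.5444, hold=85.1799 ⇒ V=87.5444 exercise | (k=8,j=2): S=57.0511, (K−S)⁺=67.4389, hold=65.0744 ⇒ V=67.4389 exercise | (k=8,j=3): S=88.0979, (K−S)⁺=36.3921, hold=34.0276 ⇒ V=36.3921 exercise | (k=8,j=4): S=136.0400, (K−S)⁺=0.0000, hold=7.5104 ⇒ V=7.5104 continue | (k=8,j=5): S=210.0718, (K−S)⁺=0.0000, hold=0.0000 ⇒ V=0.0000 continue | (k=8,j=6): S=324.3910, (K−S)⁺=0.0000, hold=0.0000 ⇒ V=0.0000 continue | (k=8,j=7): S=500.9218, (K−S)⁺=0.0000, hold=0.0000 ⇒ V=0.0000 continue | (k=8,j=8): S=773.5192, (K−S)⁺=0.0000, hold=0.0000 ⇒ V=0.0000 continue  boundary S*=88.0979
step 7: (k=7,j=0): S=29.7312, (K−S)⁺=94.7588, hold=92.3943 ⇒ V=94.7588 exercise | (k=7,j=1): S=45.9107, (K−S)⁺=78.5793, hold=76.2148 ⇒ V=78.5793 exercise | (k=7,j=2): S=70.8949, (K−S)⁺=53.5951, hold=51.2306 ⇒ V=53.5951 exercise | (k=7,j=3): S=109.4753, (K−S)⁺=15.0147, hold=21.8145 ⇒ V=21.8145 continue | (k=7,j=4): S=169.0508, (K−S)⁺=0.0000, hold=3.7568 ⇒ V=3.7568 continue | (k=7,j=5): S=261.0468, (K−S)⁺=0.0000, hold=0.0000 ⇒ V=0.0000 continue | (k=7,j=6): S=403.1061, (K−S)⁺=0.0000, hold=0.0000 ⇒ V=0.0000 continue | (k=7,j=7): S=622.4730, (K−S)⁺=0.0000, hold=0.0000 ⇒ V=0.0000 continue  boundary S*=70.8949
step 6: (k=6,j=0): S=36.9456, (K−S)⁺=87.5444, hold=85.1799 ⇒ V=87.5444 exercise | (k=6,j=1): S=57.0511, (K−S)⁺=67.4389, hold=65.0744 ⇒ V=67.4389 exercise | (k=6,j=2): S=88.0979, (K−S)⁺=36.3921, hold=37.2970 ⇒ V=37.2970 continue | (k=6,j=3): S=136.0400, (K−S)⁺=0.0000, hold=12.7180 ⇒ V=12.7180 continue | (k=6,j=4): S=210.0718, (K−S)⁺=0.0000, hold=1.8791 ⇒ V=1.8791 continue | (k=6,j=5): S=324.3910, (K−S)⁺=0.0000, hold=0.0000 ⇒ V=0.0000 continue | (k=6,j=6): S=500.9218, (K−S)⁺=0.0000, hold=0.0000 ⇒ V=0.0000 continue  boundary S*=57.0511
step 5: (k=5,j=0): S=45.9107, (K−S)⁺=78.5793, hold=76.2148 ⇒ V=78.5793 exercise | (k=5,j=1): S=70.8949, (K−S)⁺=53.5951, hold=51.6657 ⇒ V=53.5951 exercise | (k=5,j=2): S=109.4753, (K−S)⁺=15.0147, hold=24.7710 ⇒ V=24.7710 continue | (k=5,j=3): S=169.0508, (K−S)⁺=0.0000, hold=7.2651 ⇒ V=7.2651 continue | (k=5,j=4): S=261.0468, (K−S)⁺=0.0000, hold=0.9400 ⇒ V=0.9400 continue | (k=5,j=5): S=403.1061, (K−S)⁺=0.0000, hold=0.0000 ⇒ V=0.0000 continue  boundary S*=70.8949
step 4: (k=4,j=0): S=57.0511, (K−S)⁺=67.4389, hold=65.0744 ⇒ V=67.4389 exercise | (k=4,j=1): S=88.0979, (K−S)⁺=36.3921, hold=38.7185 ⇒ V=38.7185 continue | (k=4,j=2): S=136.0400, (K−S)⁺=0.0000, hold=15.8836 ⇒ V=15.8836 continue | (k=4,j=3): S=210.0718, (K−S)⁺=0.0000, hold=4.0860 ⇒ V=4.0860 continue | (k=4,j=4): S=324.3910, (K−S)⁺=0.0000, hold=0.4702 ⇒ V=0.4702 continue  boundary S*=57.0511
step 3: (k=3,j=0): S=70.8949, (K−S)⁺=53.5951, hold=52.3491 ⇒ V=53.5951 exercise | (k=3,j=1): S=109.4753, (K−S)⁺=15.0147, hold=27.0040 ⇒ V=27.0040 continue | (k=3,j=2): S=169.0508, (K−S)⁺=0.0000, hold=9.9096 ⇒ V=9.9096 continue | (k=3,j=3): S=261.0468, (K−S)⁺=0.0000, hold=2.2699 ⇒ V=2.2699 continue  boundary S*=70.8949
step 2: (k=2,j=0): S=88.0979, (K−S)⁺=36.3921, hold=39.7921 ⇒ V=39.7921 continue | (k=2,j=1): S=136.0400, (K−S)⁺=0.0000, hold=18.2721 ⇒ V=18.2721 continue | (k=2,j=2): S=210.0718, (K−S)⁺=0.0000, hold=6.0482 ⇒ V=6.0482 continue  boundary S*=-
step 1: (k=1,j=0): S=109.4753, (K−S)⁺=15.0147, hold=28.6895 ⇒ V=28.6895 continue | (k=1,j=1): S=169.0508, (K−S)⁺=0.0000, hold=12.0478 ⇒ V=12.0478 continue  boundary S*=-
step 0: (k=0,j=0): S=136.0400, (K−S)⁺=0.0000, hold=20.1432 ⇒ V=20.1432 continue  boundary S*=-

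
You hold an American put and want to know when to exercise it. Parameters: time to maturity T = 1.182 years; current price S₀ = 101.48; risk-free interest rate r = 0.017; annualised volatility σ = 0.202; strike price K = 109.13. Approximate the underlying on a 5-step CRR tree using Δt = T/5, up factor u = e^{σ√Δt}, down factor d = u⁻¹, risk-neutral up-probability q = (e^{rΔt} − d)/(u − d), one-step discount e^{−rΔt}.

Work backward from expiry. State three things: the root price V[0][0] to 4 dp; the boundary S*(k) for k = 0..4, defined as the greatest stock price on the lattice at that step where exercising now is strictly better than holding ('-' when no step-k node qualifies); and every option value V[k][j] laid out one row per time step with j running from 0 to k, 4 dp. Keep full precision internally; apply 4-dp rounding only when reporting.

Δt=0.23640  u=1.10320  d=0.90645  q=0.49593  discount=0.99599
step 5 (expiry): payoffs max(K−S,0) = 47.0273 33.5480 17.1430 0.0000 0.0000 0.0000
step 4: (k=4,j=0): S=68.5117, (K−S)⁺=40.6183, hold=40.1806 ⇒ V=40.6183 exercise | (k=4,j=1): S=83.3820, (K−S)⁺=25.7480, hold=25.3103 ⇒ V=25.7480 exercise | (k=4,j=2): S=101.4800, (K−S)⁺=7.6500, hold=8.6065 ⇒ V=8.6065 continue | (k=4,j=3): S=123.5061, (K−S)⁺=0.0000, hold=0.0000 ⇒ V=0.0000 continue | (k=4,j=4): S=150.3129, (K−S)⁺=0.0000, hold=0.0000 ⇒ V=0.0000 continue  boundary S*=83.3820
step 3: (k=3,j=0): S=75.5820, (K−S)⁺=33.5480, hold=33.1103 ⇒ V=33.5480 exercise | (k=3,j=1): S=91.9870, (K−S)⁺=17.1430, hold=17.1778 ⇒ V=17.1778 continue | (k=3,j=2): S=111.9527, (K−S)⁺=0.0000, hold=4.3209 ⇒ V=4.3209 continue | (k=3,j=3): S=136.2518, (K−S)⁺=0.0000, hold=0.0000 ⇒ V=0.0000 continue  boundary S*=75.5820
step 2: (k=2,j=0): S=83.3820, (K−S)⁺=25.7480, hold=25.3275 ⇒ V=25.7480 exercise | (k=2,j=1): S=101.4800, (K−S)⁺=7.6500, hold=10.7583 ⇒ V=10.7583 continue | (k=2,j=2): S=123.5061, (K−S)⁺=0.0000, hold=2.1693 ⇒ V=2.1693 continue  boundary S*=83.3820
step 1: (k=1,j=0): S=91.9870, (K−S)⁺=17.1430, hold=18.2406 ⇒ V=18.2406 continue | (k=1,j=1): S=111.9527, (K−S)⁺=0.0000, hold=6.4726 ⇒ V=6.4726 continue  boundary S*=-
step 0: (k=0,j=0): S=101.4800, (K−S)⁺=7.6500, hold=12.3547 ⇒ V=12.3547 continue  boundary S*=-

price = 12.3547
boundary = - - 83.3820 75.5820 83.3820
tree:
12.3547
18.2406 6.4726
25.7480 10.7583 2.1693
33.5480 17.1778 4.3209 0.0000
40.6183 25.7480 8.6065 0.0000 0.0000
47.0273 33.5480 17.1430 0.0000 0.0000 0.0000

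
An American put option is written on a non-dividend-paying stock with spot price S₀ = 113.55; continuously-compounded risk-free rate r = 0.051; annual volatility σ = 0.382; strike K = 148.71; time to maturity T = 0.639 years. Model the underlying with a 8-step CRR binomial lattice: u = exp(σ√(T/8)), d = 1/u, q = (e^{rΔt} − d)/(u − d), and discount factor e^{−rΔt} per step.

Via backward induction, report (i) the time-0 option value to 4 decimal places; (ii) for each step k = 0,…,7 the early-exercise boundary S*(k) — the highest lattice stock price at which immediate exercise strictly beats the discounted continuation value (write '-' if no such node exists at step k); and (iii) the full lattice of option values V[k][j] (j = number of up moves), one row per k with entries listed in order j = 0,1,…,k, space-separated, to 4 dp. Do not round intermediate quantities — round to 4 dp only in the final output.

Δt=0.07988, u=1.11400, d=0.89766, q=0.49190, disc=e^(-rΔt)=0.99593
k=8 terminal: V=max(K-S,0) → 100.8370 89.2993 74.9809 57.2117 35.1600 7.7937 0.0000 0.0000 0.0000
k=7: j=0 S=53.3307 intr=95.3793 cont=94.7747 V=95.3793[EX]; j=1 S=66.1838 intr=82.5262 cont=81.9216 V=82.5262[EX]; j=2 S=82.1346 intr=66.5754 cont=65.9709 V=66.5754[EX]; j=3 S=101.9295 intr=46.7805 cont=46.1759 V=46.7805[EX]; j=4 S=126.4952 intr=22.2148 cont=21.6102 V=22.2148[EX]; j=5 S=156.9815 intr=0.0000 cont=3.9438 V=3.9438[hold]; j=6 S=194.8150 intr=0.0000 cont=0.0000 V=0.0000[hold]; j=7 S=241.7668 intr=0.0000 cont=0.0000 V=0.0000[hold]  S*(7)=126.4952
k=6: j=0 S=59.4107 intr=89.2993 cont=88.6947 V=89.2993[EX]; j=1 S=73.7291 intr=74.9809 cont=74.3764 V=74.9809[EX]; j=2 S=91.4983 intr=57.2117 cont=56.6071 V=57.2117[EX]; j=3 S=113.5500 intr=35.1600 cont=34.5554 V=35.1600[EX]; j=4 S=140.9163 intr=7.7937 cont=13.1735 V=13.1735[hold]; j=5 S=174.8781 intr=0.0000 cont=1.9957 V=1.9957[hold]; j=6 S=217.0249 intr=0.0000 cont=0.0000 V=0.0000[hold]  S*(6)=113.5500
k=5: j=0 S=66.1838 intr=82.5262 cont=81.9216 V=82.5262[EX]; j=1 S=82.1346 intr=66.5754 cont=65.9709 V=66.5754[EX]; j=2 S=101.9295 intr=46.7805 cont=46.1759 V=46.7805[EX]; j=3 S=126.4952 intr=22.2148 cont=24.2458 V=24.2458[hold]; j=4 S=156.9815 intr=0.0000 cont=7.6439 V=7.6439[hold]; j=5 S=194.8150 intr=0.0000 cont=1.0099 V=1.0099[hold]  S*(5)=101.9295
k=4: j=0 S=73.7291 intr=74.9809 cont=74.3764 V=74.9809[EX]; j=1 S=91.4983 intr=57.2117 cont=56.6071 V=57.2117[EX]; j=2 S=113.5500 intr=35.1600 cont=35.5504 V=35.5504[hold]; j=3 S=140.9163 intr=7.7937 cont=16.0139 V=16.0139[hold]; j=4 S=174.8781 intr=0.0000 cont=4.3628 V=4.3628[hold]  S*(4)=91.4983
k=3: j=0 S=82.1346 intr=66.5754 cont=65.9709 V=66.5754[EX]; j=1 S=101.9295 intr=46.7805 cont=46.3672 V=46.7805[EX]; j=2 S=126.4952 intr=22.2148 cont=25.8349 V=25.8349[hold]; j=3 S=156.9815 intr=0.0000 cont=10.2409 V=10.2409[hold]  S*(3)=101.9295
k=2: j=0 S=91.4983 intr=57.2117 cont=56.6071 V=57.2117[EX]; j=1 S=113.5500 intr=35.1600 cont=36.3290 V=36.3290[hold]; j=2 S=140.9163 intr=7.7937 cont=18.0903 V=18.0903[hold]  S*(2)=91.4983
k=1: j=0 S=101.9295 intr=46.7805 cont=46.7486 V=46.7805[EX]; j=1 S=126.4952 intr=22.2148 cont=27.2461 V=27.2461[hold]  S*(1)=101.9295
k=0: j=0 S=113.5500 intr=35.1600 cont=37.0203 V=37.0203[hold]  S*(0)=-

price = 37.0203
boundary = - 101.9295 91.4983 101.9295 91.4983 101.9295 113.5500 126.4952
tree:
37.0203
46.7805 27.2461
57.2117 36.3290 18.0903
66.5754 46.7805 25.8349 10.2409
74.9809 57.2117 35.5504 16.0139 4.3628
82.5262 66.5754 46.7805 24.2458 7.6439 1.0099
89.2993 74.9809 57.2117 35.1600 13.1735 1.9957 0.0000
95.3793 82.5262 66.5754 46.7805 22.2148 3.9438 0.0000 0.0000
100.8370 89.2993 74.9809 57.2117 35.1600 7.7937 0.0000 0.0000 0.0000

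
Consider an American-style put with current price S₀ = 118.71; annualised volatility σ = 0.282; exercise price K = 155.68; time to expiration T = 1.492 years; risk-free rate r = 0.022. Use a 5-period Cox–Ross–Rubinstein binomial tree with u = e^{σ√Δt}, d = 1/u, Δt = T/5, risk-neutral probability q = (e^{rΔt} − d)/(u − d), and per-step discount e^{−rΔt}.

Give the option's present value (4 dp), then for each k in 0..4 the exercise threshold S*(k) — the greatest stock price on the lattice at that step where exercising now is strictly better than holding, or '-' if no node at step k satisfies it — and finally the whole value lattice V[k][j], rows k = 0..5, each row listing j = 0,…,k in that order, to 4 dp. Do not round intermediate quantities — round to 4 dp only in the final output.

price = 40.5218
boundary = - 101.7621 87.2339 101.7621 118.7100
tree:
40.5218
53.9179 26.7273
68.4461 38.8453 14.1136
80.9002 53.9179 23.2324 4.5398
91.5763 68.4461 36.9700 8.8364 0.0000
100.7282 80.9002 53.9179 17.1996 0.0000 0.0000

Δt=0.29840, u=1.16654, d=0.85723, q=0.48286, disc=e^(-rΔt)=0.99346
k=5 terminal: V=max(K-S,0) → 100.7282 80.9002 53.9179 17.1996 0.0000 0.0000
k=4: j=0 S=64.1037 intr=91.5763 cont=90.5576 V=91.5763[EX]; j=1 S=87.2339 intr=68.4461 cont=67.4274 V=68.4461[EX]; j=2 S=118.7100 intr=36.9700 cont=35.9513 V=36.9700[EX]; j=3 S=161.5435 intr=0.0000 cont=8.8364 V=8.8364[hold]; j=4 S=219.8323 intr=0.0000 cont=0.0000 V=0.0000[hold]  S*(4)=118.7100
k=3: j=0 S=74.7798 intr=80.9002 cont=79.8816 V=80.9002[EX]; j=1 S=101.7621 intr=53.9179 cont=52.8992 V=53.9179[EX]; j=2 S=138.4804 intr=17.1996 cont=23.2324 V=23.2324[hold]; j=3 S=188.4475 intr=0.0000 cont=4.5398 V=4.5398[hold]  S*(3)=101.7621
k=2: j=0 S=87.2339 intr=68.4461 cont=67.4274 V=68.4461[EX]; j=1 S=118.7100 intr=36.9700 cont=38.8453 V=38.8453[hold]; j=2 S=161.5435 intr=0.0000 cont=14.1136 V=14.1136[hold]  S*(2)=87.2339
k=1: j=0 S=101.7621 intr=53.9179 cont=53.7988 V=53.9179[EX]; j=1 S=138.4804 intr=17.1996 cont=26.7273 V=26.7273[hold]  S*(1)=101.7621
k=0: j=0 S=118.7100 intr=36.9700 cont=40.5218 V=40.5218[hold]  S*(0)=-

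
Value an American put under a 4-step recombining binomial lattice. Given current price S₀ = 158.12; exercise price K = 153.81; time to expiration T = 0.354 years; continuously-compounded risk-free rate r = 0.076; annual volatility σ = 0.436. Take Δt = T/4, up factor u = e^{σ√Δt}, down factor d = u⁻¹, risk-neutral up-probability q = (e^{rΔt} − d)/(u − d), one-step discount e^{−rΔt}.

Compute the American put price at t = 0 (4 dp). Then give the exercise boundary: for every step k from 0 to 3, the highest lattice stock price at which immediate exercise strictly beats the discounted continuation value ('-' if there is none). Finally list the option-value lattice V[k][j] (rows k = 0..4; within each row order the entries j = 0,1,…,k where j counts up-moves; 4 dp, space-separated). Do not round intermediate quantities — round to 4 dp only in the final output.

params: Δt=0.08850 u=1.13849 d=0.87835 q=0.49356 e^(-rΔt)=0.99330
t_4 payoffs: 59.6936 31.8195 0.0000 0.0000 0.0000
t_3: node(3,0) S=107.1509 payoff=46.6591 vs cont=45.6281 → 46.6591 [stop]  node(3,1) S=138.8854 payoff=14.9246 vs cont=16.0066 → 16.0066 [wait]  node(3,2) S=180.0185 payoff=0.0000 vs cont=0.0000 → 0.0000 [wait]  node(3,3) S=233.3339 payoff=0.0000 vs cont=0.0000 → 0.0000 [wait]  ⇒ S*(3)=107.1509
t_2: node(2,0) S=121.9905 payoff=31.8195 vs cont=31.3188 → 31.8195 [stop]  node(2,1) S=158.1200 payoff=0.0000 vs cont=8.0520 → 8.0520 [wait]  node(2,2) S=204.9498 payoff=0.0000 vs cont=0.0000 → 0.0000 [wait]  ⇒ S*(2)=121.9905
t_1: node(1,0) S=138.8854 payoff=14.9246 vs cont=19.9541 → 19.9541 [wait]  node(1,1) S=180.0185 payoff=0.0000 vs cont=4.0505 → 4.0505 [wait]  ⇒ S*(1)=-
t_0: node(0,0) S=158.1200 payoff=0.0000 vs cont=12.0236 → 12.0236 [wait]  ⇒ S*(0)=-

price = 12.0236
boundary = - - 121.9905 107.1509
tree:
12.0236
19.9541 4.0505
31.8195 8.0520 0.0000
46.6591 16.0066 0.0000 0.0000
59.6936 31.8195 0.0000 0.0000 0.0000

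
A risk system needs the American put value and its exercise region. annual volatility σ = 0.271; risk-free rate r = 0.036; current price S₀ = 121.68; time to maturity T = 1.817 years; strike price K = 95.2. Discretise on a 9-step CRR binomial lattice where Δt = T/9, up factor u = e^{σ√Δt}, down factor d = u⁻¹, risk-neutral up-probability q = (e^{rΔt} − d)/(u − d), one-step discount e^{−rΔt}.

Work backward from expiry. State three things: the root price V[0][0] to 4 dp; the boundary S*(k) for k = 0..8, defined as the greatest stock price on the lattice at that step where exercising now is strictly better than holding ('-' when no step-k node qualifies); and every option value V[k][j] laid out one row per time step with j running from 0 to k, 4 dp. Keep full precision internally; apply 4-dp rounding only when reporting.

price = 4.5596
boundary = - - - - - 66.1924 58.6038 66.1924 74.7636
tree:
4.5596
6.9930 2.1878
10.4655 3.6153 0.7893
15.2221 5.8518 1.4269 0.1619
21.4180 9.2355 2.5464 0.3258 0.0000
29.0076 14.1252 4.4703 0.6557 0.0000 0.0000
36.5962 20.7633 7.6795 1.3196 0.0000 0.0000 0.0000
43.3148 29.0076 12.8049 2.6556 0.0000 0.0000 0.0000 0.0000
49.2631 36.5962 20.4364 5.3443 0.0000 0.0000 0.0000 0.0000 0.0000
54.5295 43.3148 29.0076 10.7553 0.0000 0.0000 0.0000 0.0000 0.0000 0.0000

Δt=0.20189, u=1.12949, d=0.88536, q=0.49948, disc=e^(-rΔt)=0.99276
k=9 terminal: V=max(K-S,0) → 54.5295 43.3148 29.0076 10.7553 0.0000 0.0000 0.0000 0.0000 0.0000 0.0000
k=8: j=0 S=45.9369 intr=49.2631 cont=48.5737 V=49.2631[EX]; j=1 S=58.6038 intr=36.5962 cont=35.9068 V=36.5962[EX]; j=2 S=74.7636 intr=20.4364 cont=19.7470 V=20.4364[EX]; j=3 S=95.3794 intr=0.0000 cont=5.3443 V=5.3443[hold]; j=4 S=121.6800 intr=0.0000 cont=0.0000 V=0.0000[hold]; j=5 S=155.2329 intr=0.0000 cont=0.0000 V=0.0000[hold]; j=6 S=198.0378 intr=0.0000 cont=0.0000 V=0.0000[hold]; j=7 S=252.6461 intr=0.0000 cont=0.0000 V=0.0000[hold]; j=8 S=322.3125 intr=0.0000 cont=0.0000 V=0.0000[hold]  S*(8)=74.7636
k=7: j=0 S=51.8852 intr=43.3148 cont=42.6254 V=43.3148[EX]; j=1 S=66.1924 intr=29.0076 cont=28.3182 V=29.0076[EX]; j=2 S=84.4447 intr=10.7553 cont=12.8049 V=12.8049[hold]; j=3 S=107.7301 intr=0.0000 cont=2.6556 V=2.6556[hold]; j=4 S=137.4363 intr=0.0000 cont=0.0000 V=0.0000[hold]; j=5 S=175.3339 intr=0.0000 cont=0.0000 V=0.0000[hold]; j=6 S=223.6817 intr=0.0000 cont=0.0000 V=0.0000[hold]; j=7 S=285.3612 intr=0.0000 cont=0.0000 V=0.0000[hold]  S*(7)=66.1924
k=6: j=0 S=58.6038 intr=36.5962 cont=35.9068 V=36.5962[EX]; j=1 S=74.7636 intr=20.4364 cont=20.7633 V=20.7633[hold]; j=2 S=95.3794 intr=0.0000 cont=7.6795 V=7.6795[hold]; j=3 S=121.6800 intr=0.0000 cont=1.3196 V=1.3196[hold]; j=4 S=155.2329 intr=0.0000 cont=0.0000 V=0.0000[hold]; j=5 S=198.0378 intr=0.0000 cont=0.0000 V=0.0000[hold]; j=6 S=252.6461 intr=0.0000 cont=0.0000 V=0.0000[hold]  S*(6)=58.6038
k=5: j=0 S=66.1924 intr=29.0076 cont=28.4803 V=29.0076[EX]; j=1 S=84.4447 intr=10.7553 cont=14.1252 V=14.1252[hold]; j=2 S=107.7301 intr=0.0000 cont=4.4703 V=4.4703[hold]; j=3 S=137.4363 intr=0.0000 cont=0.6557 V=0.6557[hold]; j=4 S=175.3339 intr=0.0000 cont=0.0000 V=0.0000[hold]; j=5 S=223.6817 intr=0.0000 cont=0.0000 V=0.0000[hold]  S*(5)=66.1924
k=4: j=0 S=74.7636 intr=20.4364 cont=21.4180 V=21.4180[hold]; j=1 S=95.3794 intr=0.0000 cont=9.2355 V=9.2355[hold]; j=2 S=121.6800 intr=0.0000 cont=2.5464 V=2.5464[hold]; j=3 S=155.2329 intr=0.0000 cont=0.3258 V=0.3258[hold]; j=4 S=198.0378 intr=0.0000 cont=0.0000 V=0.0000[hold]  S*(4)=-
k=3: j=0 S=84.4447 intr=10.7553 cont=15.2221 V=15.2221[hold]; j=1 S=107.7301 intr=0.0000 cont=5.8518 V=5.8518[hold]; j=2 S=137.4363 intr=0.0000 cont=1.4269 V=1.4269[hold]; j=3 S=175.3339 intr=0.0000 cont=0.1619 V=0.1619[hold]  S*(3)=-
k=2: j=0 S=95.3794 intr=0.0000 cont=10.4655 V=10.4655[hold]; j=1 S=121.6800 intr=0.0000 cont=3.6153 V=3.6153[hold]; j=2 S=155.2329 intr=0.0000 cont=0.7893 V=0.7893[hold]  S*(2)=-
k=1: j=0 S=107.7301 intr=0.0000 cont=6.9930 V=6.9930[hold]; j=1 S=137.4363 intr=0.0000 cont=2.1878 V=2.1878[hold]  S*(1)=-
k=0: j=0 S=121.6800 intr=0.0000 cont=4.5596 V=4.5596[hold]  S*(0)=-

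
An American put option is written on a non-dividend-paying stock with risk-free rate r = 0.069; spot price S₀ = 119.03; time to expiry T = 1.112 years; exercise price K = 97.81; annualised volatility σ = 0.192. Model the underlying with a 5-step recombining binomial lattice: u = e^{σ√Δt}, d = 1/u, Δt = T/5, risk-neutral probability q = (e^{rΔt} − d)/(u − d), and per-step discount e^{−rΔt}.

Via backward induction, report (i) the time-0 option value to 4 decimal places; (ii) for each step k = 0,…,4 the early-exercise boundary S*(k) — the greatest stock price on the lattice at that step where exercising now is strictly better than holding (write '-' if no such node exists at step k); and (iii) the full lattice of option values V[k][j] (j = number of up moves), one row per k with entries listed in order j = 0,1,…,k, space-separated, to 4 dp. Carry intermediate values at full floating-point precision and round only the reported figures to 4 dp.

params: Δt=0.22240 u=1.09477 d=0.91343 q=0.56266 e^(-rΔt)=0.98477
t_5 payoffs: 22.1200 7.0936 0.0000 0.0000 0.0000 0.0000
t_4: node(4,0) S=82.8633 payoff=14.9467 vs cont=13.4572 → 14.9467 [stop]  node(4,1) S=99.3137 payoff=0.0000 vs cont=3.0551 → 3.0551 [wait]  node(4,2) S=119.0300 payoff=0.0000 vs cont=0.0000 → 0.0000 [wait]  node(4,3) S=142.6604 payoff=0.0000 vs cont=0.0000 → 0.0000 [wait]  node(4,4) S=170.9821 payoff=0.0000 vs cont=0.0000 → 0.0000 [wait]  ⇒ S*(4)=82.8633
t_3: node(3,0) S=90.7164 payoff=7.0936 vs cont=8.1301 → 8.1301 [wait]  node(3,1) S=108.7259 payoff=0.0000 vs cont=1.3158 → 1.3158 [wait]  node(3,2) S=130.3107 payoff=0.0000 vs cont=0.0000 → 0.0000 [wait]  node(3,3) S=156.1806 payoff=0.0000 vs cont=0.0000 → 0.0000 [wait]  ⇒ S*(3)=-
t_2: node(2,0) S=99.3137 payoff=0.0000 vs cont=4.2306 → 4.2306 [wait]  node(2,1) S=119.0300 payoff=0.0000 vs cont=0.5667 → 0.5667 [wait]  node(2,2) S=142.6604 payoff=0.0000 vs cont=0.0000 → 0.0000 [wait]  ⇒ S*(2)=-
t_1: node(1,0) S=108.7259 payoff=0.0000 vs cont=2.1360 → 2.1360 [wait]  node(1,1) S=130.3107 payoff=0.0000 vs cont=0.2441 → 0.2441 [wait]  ⇒ S*(1)=-
t_0: node(0,0) S=119.0300 payoff=0.0000 vs cont=1.0552 → 1.0552 [wait]  ⇒ S*(0)=-

price = 1.0552
boundary = - - - - 82.8633
tree:
1.0552
2.1360 0.2441
4.2306 0.5667 0.0000
8.1301 1.3158 0.0000 0.0000
14.9467 3.0551 0.0000 0.0000 0.0000
22.1200 7.0936 0.0000 0.0000 0.0000 0.0000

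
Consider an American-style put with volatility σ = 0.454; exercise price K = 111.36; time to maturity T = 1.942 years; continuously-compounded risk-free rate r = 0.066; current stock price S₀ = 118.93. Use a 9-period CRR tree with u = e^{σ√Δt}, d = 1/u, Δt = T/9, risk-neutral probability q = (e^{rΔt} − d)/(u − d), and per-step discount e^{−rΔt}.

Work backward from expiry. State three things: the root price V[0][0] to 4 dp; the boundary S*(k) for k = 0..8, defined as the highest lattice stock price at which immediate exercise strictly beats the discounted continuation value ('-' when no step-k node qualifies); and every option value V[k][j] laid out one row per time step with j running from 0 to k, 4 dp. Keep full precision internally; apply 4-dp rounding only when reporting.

price = 19.6975
boundary = - - - 63.1720 51.1606 63.1720 51.1606 63.1720 78.0034
tree:
19.6975
27.3030 12.0857
36.8268 17.8499 6.2320
48.1880 25.6769 9.9443 2.4158
60.1994 35.8131 15.5151 4.2353 0.5264
69.9270 48.1880 23.5401 7.3265 1.0292 0.0000
77.8050 60.1994 34.4704 12.4585 2.0124 0.0000 0.0000
84.1851 69.9270 48.1880 20.7099 3.9348 0.0000 0.0000 0.0000
89.3521 77.8050 60.1994 33.3566 7.6936 0.0000 0.0000 0.0000 0.0000
93.5366 84.1851 69.9270 48.1880 15.0431 0.0000 0.0000 0.0000 0.0000 0.0000

Δt=0.21578  u=1.23478  d=0.80986  q=0.48123  discount=0.98586
step 9 (expiry): payoffs max(K−S,0) = 93.5366 84.1851 69.9270 48.1880 15.0431 0.0000 0.0000 0.0000 0.0000 0.0000
step 8: (k=8,j=0): S=22.0079, (K−S)⁺=89.3521, hold=87.7774 ⇒ V=89.3521 exercise | (k=8,j=1): S=33.5550, (K−S)⁺=77.8050, hold=76.2303 ⇒ V=77.8050 exercise | (k=8,j=2): S=51.1606, (K−S)⁺=60.1994, hold=58.6248 ⇒ V=60.1994 exercise | (k=8,j=3): S=78.0034, (K−S)⁺=33.3566, hold=31.7820 ⇒ V=33.3566 exercise | (k=8,j=4): S=118.9300, (K−S)⁺=0.0000, hold=7.6936 ⇒ V=7.6936 continue | (k=8,j=5): S=181.3299, (K−S)⁺=0.0000, hold=0.0000 ⇒ V=0.0000 continue | (k=8,j=6): S=276.4697, (K−S)⁺=0.0000, hold=0.0000 ⇒ V=0.0000 continue | (k=8,j=7): S=421.5273, (K−S)⁺=0.0000, hold=0.0000 ⇒ V=0.0000 continue | (k=8,j=8): S=642.6933, (K−S)⁺=0.0000, hold=0.0000 ⇒ V=0.0000 continue  boundary S*=78.0034
step 7: (k=7,j=0): S=27.1749, (K−S)⁺=84.1851, hold=82.6104 ⇒ V=84.1851 exercise | (k=7,j=1): S=41.4330, (K−S)⁺=69.9270, hold=68.3523 ⇒ V=69.9270 exercise | (k=7,j=2): S=63.1720, (K−S)⁺=48.1880, hold=46.6134 ⇒ V=48.1880 exercise | (k=7,j=3): S=96.3169, (K−S)⁺=15.0431, hold=20.7099 ⇒ V=20.7099 continue | (k=7,j=4): S=146.8522, (K−S)⁺=0.0000, hold=3.9348 ⇒ V=3.9348 continue | (k=7,j=5): S=223.9023, (K−S)⁺=0.0000, hold=0.0000 ⇒ V=0.0000 continue | (k=7,j=6): S=341.3789, (K−S)⁺=0.0000, hold=0.0000 ⇒ V=0.0000 continue | (k=7,j=7): S=520.4928, (K−S)⁺=0.0000, hold=0.0000 ⇒ V=0.0000 continue  boundary S*=63.1720
step 6: (k=6,j=0): S=33.5550, (K−S)⁺=77.8050, hold=76.2303 ⇒ V=77.8050 exercise | (k=6,j=1): S=51.1606, (K−S)⁺=60.1994, hold=58.6248 ⇒ V=60.1994 exercise | (k=6,j=2): S=78.0034, (K−S)⁺=33.3566, hold=34.4704 ⇒ V=34.4704 continue | (k=6,j=3): S=118.9300, (K−S)⁺=0.0000, hold=12.4585 ⇒ V=12.4585 continue | (k=6,j=4): S=181.3299, (K−S)⁺=0.0000, hold=2.0124 ⇒ V=2.0124 continue | (k=6,j=5): S=276.4697, (K−S)⁺=0.0000, hold=0.0000 ⇒ V=0.0000 continue | (k=6,j=6): S=421.5273, (K−S)⁺=0.0000, hold=0.0000 ⇒ V=0.0000 continue  boundary S*=51.1606
step 5: (k=5,j=0): S=41.4330, (K−S)⁺=69.9270, hold=68.3523 ⇒ V=69.9270 exercise | (k=5,j=1): S=63.1720, (K−S)⁺=48.1880, hold=47.1418 ⇒ V=48.1880 exercise | (k=5,j=2): S=96.3169, (K−S)⁺=15.0431, hold=23.5401 ⇒ V=23.5401 continue | (k=5,j=3): S=146.8522, (K−S)⁺=0.0000, hold=7.3265 ⇒ V=7.3265 continue | (k=5,j=4): S=223.9023, (K−S)⁺=0.0000, hold=1.0292 ⇒ V=1.0292 continue | (k=5,j=5): S=341.3789, (K−S)⁺=0.0000, hold=0.0000 ⇒ V=0.0000 continue  boundary S*=63.1720
step 4: (k=4,j=0): S=51.1606, (K−S)⁺=60.1994, hold=58.6248 ⇒ V=60.1994 exercise | (k=4,j=1): S=78.0034, (K−S)⁺=33.3566, hold=35.8131 ⇒ V=35.8131 continue | (k=4,j=2): S=118.9300, (K−S)⁺=0.0000, hold=15.5151 ⇒ V=15.5151 continue | (k=4,j=3): S=181.3299, (K−S)⁺=0.0000, hold=4.2353 ⇒ V=4.2353 continue | (k=4,j=4): S=276.4697, (K−S)⁺=0.0000, hold=0.5264 ⇒ V=0.5264 continue  boundary S*=51.1606
step 3: (k=3,j=0): S=63.1720, (K−S)⁺=48.1880, hold=47.7788 ⇒ V=48.1880 exercise | (k=3,j=1): S=96.3169, (K−S)⁺=15.0431, hold=25.6769 ⇒ V=25.6769 continue | (k=3,j=2): S=146.8522, (K−S)⁺=0.0000, hold=9.9443 ⇒ V=9.9443 continue | (k=3,j=3): S=223.9023, (K−S)⁺=0.0000, hold=2.4158 ⇒ V=2.4158 continue  boundary S*=63.1720
step 2: (k=2,j=0): S=78.0034, (K−S)⁺=33.3566, hold=36.8268 ⇒ V=36.8268 continue | (k=2,j=1): S=118.9300, (K−S)⁺=0.0000, hold=17.8499 ⇒ V=17.8499 continue | (k=2,j=2): S=181.3299, (K−S)⁺=0.0000, hold=6.2320 ⇒ V=6.2320 continue  boundary S*=-
step 1: (k=1,j=0): S=96.3169, (K−S)⁺=15.0431, hold=27.3030 ⇒ V=27.3030 continue | (k=1,j=1): S=146.8522, (K−S)⁺=0.0000, hold=12.0857 ⇒ V=12.0857 continue  boundary S*=-
step 0: (k=0,j=0): S=118.9300, (K−S)⁺=0.0000, hold=19.6975 ⇒ V=19.6975 continue  boundary S*=-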